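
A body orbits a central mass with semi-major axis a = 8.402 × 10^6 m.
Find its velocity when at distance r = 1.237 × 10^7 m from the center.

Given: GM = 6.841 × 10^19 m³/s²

Vis-viva: v = √(GM · (2/r − 1/a)).
2/r − 1/a = 2/1.237e+07 − 1/8.402e+06 = 4.26622e-08 m⁻¹.
v = √(6.841e+19 · 4.26622e-08) m/s ≈ 1.708e+06 m/s = 1708 km/s.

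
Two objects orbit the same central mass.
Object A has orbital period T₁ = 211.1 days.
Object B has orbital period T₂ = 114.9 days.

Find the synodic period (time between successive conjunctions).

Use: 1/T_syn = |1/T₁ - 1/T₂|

Convert to SI: T₁ = 211.1 days = 1.8239e+07 s; T₂ = 114.9 days = 9.92736e+06 s.
T_syn = |T₁ · T₂ / (T₁ − T₂)|.
T_syn = |1.8239e+07 · 9.92736e+06 / (1.8239e+07 − 9.92736e+06)| s ≈ 2.178e+07 s = 252.1 days.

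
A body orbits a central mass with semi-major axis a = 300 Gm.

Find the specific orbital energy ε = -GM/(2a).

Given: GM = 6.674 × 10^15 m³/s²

Convert to SI: a = 300 Gm = 3e+11 m.
ε = −GM / (2a).
ε = −6.674e+15 / (2 · 3e+11) J/kg ≈ -1.112e+04 J/kg = -11.12 kJ/kg.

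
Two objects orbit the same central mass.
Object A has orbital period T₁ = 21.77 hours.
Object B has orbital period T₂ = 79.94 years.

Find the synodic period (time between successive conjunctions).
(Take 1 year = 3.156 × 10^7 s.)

Convert to SI: T₁ = 21.77 hours = 78372 s; T₂ = 79.94 years = 2.52291e+09 s.
T_syn = |T₁ · T₂ / (T₁ − T₂)|.
T_syn = |78372 · 2.52291e+09 / (78372 − 2.52291e+09)| s ≈ 7.837e+04 s = 21.77 hours.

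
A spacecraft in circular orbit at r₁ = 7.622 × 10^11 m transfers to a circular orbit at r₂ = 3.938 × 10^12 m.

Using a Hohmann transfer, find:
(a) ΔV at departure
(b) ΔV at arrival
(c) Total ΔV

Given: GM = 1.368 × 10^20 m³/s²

Transfer semi-major axis: a_t = (r₁ + r₂)/2 = (7.622e+11 + 3.938e+12)/2 = 2.3501e+12 m.
Circular speeds: v₁ = √(GM/r₁) = 13397 m/s, v₂ = √(GM/r₂) = 5893.93 m/s.
Transfer speeds (vis-viva v² = GM(2/r − 1/a_t)): v₁ᵗ = 17342.2 m/s, v₂ᵗ = 3356.58 m/s.
(a) ΔV₁ = |v₁ᵗ − v₁| ≈ 3945 m/s = 3.945 km/s.
(b) ΔV₂ = |v₂ − v₂ᵗ| ≈ 2537 m/s = 2.537 km/s.
(c) ΔV_total = ΔV₁ + ΔV₂ ≈ 6482 m/s = 6.482 km/s.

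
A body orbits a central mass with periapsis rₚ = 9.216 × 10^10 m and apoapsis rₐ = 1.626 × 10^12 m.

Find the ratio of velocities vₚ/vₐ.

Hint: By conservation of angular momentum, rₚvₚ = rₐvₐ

Conservation of angular momentum gives rₚvₚ = rₐvₐ, so vₚ/vₐ = rₐ/rₚ.
vₚ/vₐ = 1.626e+12 / 9.216e+10 ≈ 17.64.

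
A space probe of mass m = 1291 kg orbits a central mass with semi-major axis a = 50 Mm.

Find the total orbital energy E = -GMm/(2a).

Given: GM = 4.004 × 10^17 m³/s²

Convert to SI: a = 50 Mm = 5e+07 m.
E = −GMm / (2a).
E = −4.004e+17 · 1291 / (2 · 5e+07) J ≈ -5.169e+12 J = -5.169 TJ.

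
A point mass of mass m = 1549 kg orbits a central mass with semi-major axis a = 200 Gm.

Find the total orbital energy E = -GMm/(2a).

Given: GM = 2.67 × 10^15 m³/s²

Convert to SI: a = 200 Gm = 2e+11 m.
E = −GMm / (2a).
E = −2.67e+15 · 1549 / (2 · 2e+11) J ≈ -1.034e+07 J = -10.34 MJ.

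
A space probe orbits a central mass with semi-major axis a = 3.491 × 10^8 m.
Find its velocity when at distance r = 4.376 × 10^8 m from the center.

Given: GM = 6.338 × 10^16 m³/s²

Vis-viva: v = √(GM · (2/r − 1/a)).
2/r − 1/a = 2/4.376e+08 − 1/3.491e+08 = 1.70588e-09 m⁻¹.
v = √(6.338e+16 · 1.70588e-09) m/s ≈ 1.04e+04 m/s = 10.4 km/s.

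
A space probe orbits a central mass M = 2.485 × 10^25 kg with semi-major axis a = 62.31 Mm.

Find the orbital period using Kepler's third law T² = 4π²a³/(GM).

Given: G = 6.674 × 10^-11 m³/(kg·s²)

Convert to SI: a = 62.31 Mm = 6.231e+07 m.
GM = G · M = 6.674e-11 · 2.485e+25 = 1.65849e+15 m³/s².
Kepler's third law: T = 2π √(a³ / GM).
Substituting a = 6.231e+07 m and GM = 1.65849e+15 m³/s²:
T = 2π √((6.231e+07)³ / 1.65849e+15) s
T ≈ 7.589e+04 s = 21.08 hours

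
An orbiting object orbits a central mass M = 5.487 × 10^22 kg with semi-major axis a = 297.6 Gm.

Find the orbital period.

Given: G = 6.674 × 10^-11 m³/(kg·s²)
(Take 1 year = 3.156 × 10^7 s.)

Convert to SI: a = 297.6 Gm = 2.976e+11 m.
GM = G · M = 6.674e-11 · 5.487e+22 = 3.66202e+12 m³/s².
Kepler's third law: T = 2π √(a³ / GM).
Substituting a = 2.976e+11 m and GM = 3.66202e+12 m³/s²:
T = 2π √((2.976e+11)³ / 3.66202e+12) s
T ≈ 5.331e+11 s = 1.689e+04 years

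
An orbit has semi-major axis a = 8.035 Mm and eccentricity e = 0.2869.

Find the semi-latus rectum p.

Convert to SI: a = 8.035 Mm = 8.035e+06 m.
p = a (1 − e²).
p = 8.035e+06 · (1 − (0.2869)²) = 8.035e+06 · 0.917688 ≈ 7.374e+06 m = 7.374 Mm.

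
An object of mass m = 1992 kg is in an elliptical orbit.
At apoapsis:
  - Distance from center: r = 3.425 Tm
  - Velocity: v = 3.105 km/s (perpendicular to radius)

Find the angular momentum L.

Convert to SI: r = 3.425 Tm = 3.425e+12 m; v = 3.105 km/s = 3105 m/s.
Since v is perpendicular to r, L = m · v · r.
L = 1992 · 3105 · 3.425e+12 kg·m²/s ≈ 2.118e+19 kg·m²/s.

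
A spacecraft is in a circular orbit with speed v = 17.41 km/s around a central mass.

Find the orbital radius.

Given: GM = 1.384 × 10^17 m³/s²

Convert to SI: v = 17.41 km/s = 17410 m/s.
For a circular orbit, v² = GM / r, so r = GM / v².
r = 1.384e+17 / (17410)² m ≈ 4.566e+08 m = 456.6 Mm.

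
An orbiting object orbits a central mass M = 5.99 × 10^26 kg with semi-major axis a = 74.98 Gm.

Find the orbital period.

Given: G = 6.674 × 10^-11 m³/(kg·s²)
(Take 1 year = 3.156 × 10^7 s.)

Convert to SI: a = 74.98 Gm = 7.498e+10 m.
GM = G · M = 6.674e-11 · 5.99e+26 = 3.99773e+16 m³/s².
Kepler's third law: T = 2π √(a³ / GM).
Substituting a = 7.498e+10 m and GM = 3.99773e+16 m³/s²:
T = 2π √((7.498e+10)³ / 3.99773e+16) s
T ≈ 6.452e+08 s = 20.44 years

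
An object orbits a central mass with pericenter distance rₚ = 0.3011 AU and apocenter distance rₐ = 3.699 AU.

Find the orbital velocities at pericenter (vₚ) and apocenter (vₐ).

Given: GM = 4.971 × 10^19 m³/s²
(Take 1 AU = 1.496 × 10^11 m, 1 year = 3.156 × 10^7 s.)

Convert to SI: rₚ = 0.3011 AU = 4.50446e+10 m; rₐ = 3.699 AU = 5.5337e+11 m.
Use the vis-viva equation v² = GM(2/r − 1/a) with a = (rₚ + rₐ)/2 = (4.50446e+10 + 5.5337e+11)/2 = 2.99207e+11 m.
vₚ = √(GM · (2/rₚ − 1/a)) = √(4.971e+19 · (2/4.50446e+10 − 1/2.99207e+11)) m/s ≈ 4.518e+04 m/s = 9.531 AU/year.
vₐ = √(GM · (2/rₐ − 1/a)) = √(4.971e+19 · (2/5.5337e+11 − 1/2.99207e+11)) m/s ≈ 3677 m/s = 0.7758 AU/year.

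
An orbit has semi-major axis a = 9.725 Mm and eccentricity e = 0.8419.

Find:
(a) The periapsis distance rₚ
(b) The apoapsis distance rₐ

Convert to SI: a = 9.725 Mm = 9.725e+06 m.
(a) rₚ = a(1 − e) = 9.725e+06 · (1 − 0.8419) = 9.725e+06 · 0.1581 ≈ 1.538e+06 m = 1.538 Mm.
(b) rₐ = a(1 + e) = 9.725e+06 · (1 + 0.8419) = 9.725e+06 · 1.8419 ≈ 1.791e+07 m = 17.91 Mm.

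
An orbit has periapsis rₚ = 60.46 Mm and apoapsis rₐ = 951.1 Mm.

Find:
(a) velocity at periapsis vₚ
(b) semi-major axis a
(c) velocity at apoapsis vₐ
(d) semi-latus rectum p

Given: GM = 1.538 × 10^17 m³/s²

Convert to SI: rₚ = 60.46 Mm = 6.046e+07 m; rₐ = 951.1 Mm = 9.511e+08 m.
(a) With a = (rₚ + rₐ)/2 = 5.0578e+08 m, vₚ = √(GM (2/rₚ − 1/a)) = √(1.538e+17 · (2/6.046e+07 − 1/5.0578e+08)) m/s ≈ 6.916e+04 m/s
(b) a = (rₚ + rₐ)/2 = (6.046e+07 + 9.511e+08)/2 ≈ 5.058e+08 m
(c) With a = (rₚ + rₐ)/2 = 5.0578e+08 m, vₐ = √(GM (2/rₐ − 1/a)) = √(1.538e+17 · (2/9.511e+08 − 1/5.0578e+08)) m/s ≈ 4397 m/s
(d) From a = (rₚ + rₐ)/2 = 5.0578e+08 m and e = (rₐ − rₚ)/(rₐ + rₚ) = 0.880462, p = a(1 − e²) = 5.0578e+08 · (1 − (0.880462)²) ≈ 1.137e+08 m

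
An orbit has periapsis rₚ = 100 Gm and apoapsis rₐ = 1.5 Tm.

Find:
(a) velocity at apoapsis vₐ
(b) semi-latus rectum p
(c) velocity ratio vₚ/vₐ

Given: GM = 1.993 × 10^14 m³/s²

Convert to SI: rₚ = 100 Gm = 1e+11 m; rₐ = 1.5 Tm = 1.5e+12 m.
(a) With a = (rₚ + rₐ)/2 = 8e+11 m, vₐ = √(GM (2/rₐ − 1/a)) = √(1.993e+14 · (2/1.5e+12 − 1/8e+11)) m/s ≈ 4.075 m/s
(b) From a = (rₚ + rₐ)/2 = 8e+11 m and e = (rₐ − rₚ)/(rₐ + rₚ) = 0.875, p = a(1 − e²) = 8e+11 · (1 − (0.875)²) ≈ 1.875e+11 m
(c) Conservation of angular momentum (rₚvₚ = rₐvₐ) gives vₚ/vₐ = rₐ/rₚ = 1.5e+12/1e+11 ≈ 15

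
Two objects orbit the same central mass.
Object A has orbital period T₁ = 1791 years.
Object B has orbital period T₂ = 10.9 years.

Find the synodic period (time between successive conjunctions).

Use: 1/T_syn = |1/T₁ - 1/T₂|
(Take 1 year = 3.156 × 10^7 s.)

Convert to SI: T₁ = 1791 years = 5.6524e+10 s; T₂ = 10.9 years = 3.44004e+08 s.
T_syn = |T₁ · T₂ / (T₁ − T₂)|.
T_syn = |5.6524e+10 · 3.44004e+08 / (5.6524e+10 − 3.44004e+08)| s ≈ 3.461e+08 s = 10.97 years.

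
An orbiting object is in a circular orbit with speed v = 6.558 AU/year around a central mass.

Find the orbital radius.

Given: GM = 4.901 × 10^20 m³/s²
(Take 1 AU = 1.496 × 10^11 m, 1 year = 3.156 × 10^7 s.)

Convert to SI: v = 6.558 AU/year = 31086.1 m/s.
For a circular orbit, v² = GM / r, so r = GM / v².
r = 4.901e+20 / (31086.1)² m ≈ 5.072e+11 m = 3.39 AU.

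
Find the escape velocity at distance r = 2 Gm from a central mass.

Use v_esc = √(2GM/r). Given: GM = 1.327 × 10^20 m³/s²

Convert to SI: r = 2 Gm = 2e+09 m.
Escape velocity comes from setting total energy to zero: ½v² − GM/r = 0 ⇒ v_esc = √(2GM / r).
v_esc = √(2 · 1.327e+20 / 2e+09) m/s ≈ 3.643e+05 m/s = 364.3 km/s.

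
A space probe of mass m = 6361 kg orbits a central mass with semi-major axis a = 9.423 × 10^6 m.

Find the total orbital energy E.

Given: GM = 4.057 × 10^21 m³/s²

E = −GMm / (2a).
E = −4.057e+21 · 6361 / (2 · 9.423e+06) J ≈ -1.369e+18 J = -1.369 EJ.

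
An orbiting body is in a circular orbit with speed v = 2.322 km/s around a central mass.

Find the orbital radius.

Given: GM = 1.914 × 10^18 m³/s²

Convert to SI: v = 2.322 km/s = 2322 m/s.
For a circular orbit, v² = GM / r, so r = GM / v².
r = 1.914e+18 / (2322)² m ≈ 3.55e+11 m = 355 Gm.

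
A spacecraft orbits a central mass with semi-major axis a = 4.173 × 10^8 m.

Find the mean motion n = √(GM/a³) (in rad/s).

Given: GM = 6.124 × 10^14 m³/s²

n = √(GM / a³).
n = √(6.124e+14 / (4.173e+08)³) rad/s ≈ 2.903e-06 rad/s.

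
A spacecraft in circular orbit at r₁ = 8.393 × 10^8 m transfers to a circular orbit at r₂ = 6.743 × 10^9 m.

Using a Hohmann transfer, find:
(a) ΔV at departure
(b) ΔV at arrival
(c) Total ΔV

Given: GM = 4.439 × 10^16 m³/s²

Transfer semi-major axis: a_t = (r₁ + r₂)/2 = (8.393e+08 + 6.743e+09)/2 = 3.79115e+09 m.
Circular speeds: v₁ = √(GM/r₁) = 7272.5 m/s, v₂ = √(GM/r₂) = 2565.76 m/s.
Transfer speeds (vis-viva v² = GM(2/r − 1/a_t)): v₁ᵗ = 9698.96 m/s, v₂ᵗ = 1207.23 m/s.
(a) ΔV₁ = |v₁ᵗ − v₁| ≈ 2426 m/s = 2.426 km/s.
(b) ΔV₂ = |v₂ − v₂ᵗ| ≈ 1359 m/s = 1.359 km/s.
(c) ΔV_total = ΔV₁ + ΔV₂ ≈ 3785 m/s = 3.785 km/s.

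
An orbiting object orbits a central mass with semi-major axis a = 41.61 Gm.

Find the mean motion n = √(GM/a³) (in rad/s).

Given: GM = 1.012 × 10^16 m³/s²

Convert to SI: a = 41.61 Gm = 4.161e+10 m.
n = √(GM / a³).
n = √(1.012e+16 / (4.161e+10)³) rad/s ≈ 1.185e-08 rad/s.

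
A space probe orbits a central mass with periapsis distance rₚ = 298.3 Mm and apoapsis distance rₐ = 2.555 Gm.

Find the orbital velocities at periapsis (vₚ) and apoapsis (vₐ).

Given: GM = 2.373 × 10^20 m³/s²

Convert to SI: rₚ = 298.3 Mm = 2.983e+08 m; rₐ = 2.555 Gm = 2.555e+09 m.
Use the vis-viva equation v² = GM(2/r − 1/a) with a = (rₚ + rₐ)/2 = (2.983e+08 + 2.555e+09)/2 = 1.42665e+09 m.
vₚ = √(GM · (2/rₚ − 1/a)) = √(2.373e+20 · (2/2.983e+08 − 1/1.42665e+09)) m/s ≈ 1.194e+06 m/s = 1194 km/s.
vₐ = √(GM · (2/rₐ − 1/a)) = √(2.373e+20 · (2/2.555e+09 − 1/1.42665e+09)) m/s ≈ 1.394e+05 m/s = 139.4 km/s.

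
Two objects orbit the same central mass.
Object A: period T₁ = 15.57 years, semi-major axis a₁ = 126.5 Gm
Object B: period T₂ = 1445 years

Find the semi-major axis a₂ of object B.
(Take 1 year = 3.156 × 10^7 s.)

Convert to SI: T₁ = 15.57 years = 4.91389e+08 s; a₁ = 126.5 Gm = 1.265e+11 m; T₂ = 1445 years = 4.56042e+10 s.
Kepler's third law: (T₁/T₂)² = (a₁/a₂)³ ⇒ a₂ = a₁ · (T₂/T₁)^(2/3).
T₂/T₁ = 4.56042e+10 / 4.91389e+08 = 92.8067.
a₂ = 1.265e+11 · (92.8067)^(2/3) m ≈ 2.593e+12 m = 2.593 Tm.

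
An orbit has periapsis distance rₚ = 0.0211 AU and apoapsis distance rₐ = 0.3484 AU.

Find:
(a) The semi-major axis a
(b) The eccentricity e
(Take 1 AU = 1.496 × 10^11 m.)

Convert to SI: rₚ = 0.0211 AU = 3.15656e+09 m; rₐ = 0.3484 AU = 5.21206e+10 m.
(a) a = (rₚ + rₐ) / 2 = (3.15656e+09 + 5.21206e+10) / 2 ≈ 2.764e+10 m = 0.1847 AU.
(b) e = (rₐ − rₚ) / (rₐ + rₚ) = (5.21206e+10 − 3.15656e+09) / (5.21206e+10 + 3.15656e+09) ≈ 0.8858.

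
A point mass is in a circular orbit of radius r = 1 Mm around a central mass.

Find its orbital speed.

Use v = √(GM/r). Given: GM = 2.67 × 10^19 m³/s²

Convert to SI: r = 1 Mm = 1e+06 m.
For a circular orbit, gravity supplies the centripetal force, so v = √(GM / r).
v = √(2.67e+19 / 1e+06) m/s ≈ 5.167e+06 m/s = 5167 km/s.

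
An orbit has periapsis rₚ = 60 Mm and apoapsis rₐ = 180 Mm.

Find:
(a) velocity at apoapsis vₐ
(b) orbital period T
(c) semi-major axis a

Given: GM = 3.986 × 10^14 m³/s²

Convert to SI: rₚ = 60 Mm = 6e+07 m; rₐ = 180 Mm = 1.8e+08 m.
(a) With a = (rₚ + rₐ)/2 = 1.2e+08 m, vₐ = √(GM (2/rₐ − 1/a)) = √(3.986e+14 · (2/1.8e+08 − 1/1.2e+08)) m/s ≈ 1052 m/s
(b) With a = (rₚ + rₐ)/2 = 1.2e+08 m, T = 2π √(a³/GM) = 2π √((1.2e+08)³/3.986e+14) s ≈ 4.137e+05 s
(c) a = (rₚ + rₐ)/2 = (6e+07 + 1.8e+08)/2 ≈ 1.2e+08 m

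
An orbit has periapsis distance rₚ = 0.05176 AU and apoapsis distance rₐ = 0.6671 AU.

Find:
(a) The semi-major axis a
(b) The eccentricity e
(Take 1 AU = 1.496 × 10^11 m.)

Convert to SI: rₚ = 0.05176 AU = 7.7433e+09 m; rₐ = 0.6671 AU = 9.97982e+10 m.
(a) a = (rₚ + rₐ) / 2 = (7.7433e+09 + 9.97982e+10) / 2 ≈ 5.377e+10 m = 0.3594 AU.
(b) e = (rₐ − rₚ) / (rₐ + rₚ) = (9.97982e+10 − 7.7433e+09) / (9.97982e+10 + 7.7433e+09) ≈ 0.856.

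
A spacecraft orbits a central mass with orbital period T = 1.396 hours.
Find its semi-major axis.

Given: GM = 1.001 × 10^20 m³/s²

Convert to SI: T = 1.396 hours = 5025.6 s.
Invert Kepler's third law: a = (GM · T² / (4π²))^(1/3).
Substituting T = 5025.6 s and GM = 1.001e+20 m³/s²:
a = (1.001e+20 · (5025.6)² / (4π²))^(1/3) m
a ≈ 4.001e+08 m = 400.1 Mm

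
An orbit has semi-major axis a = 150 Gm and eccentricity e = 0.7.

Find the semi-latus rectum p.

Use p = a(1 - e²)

Convert to SI: a = 150 Gm = 1.5e+11 m.
p = a (1 − e²).
p = 1.5e+11 · (1 − (0.7)²) = 1.5e+11 · 0.51 ≈ 7.65e+10 m = 76.5 Gm.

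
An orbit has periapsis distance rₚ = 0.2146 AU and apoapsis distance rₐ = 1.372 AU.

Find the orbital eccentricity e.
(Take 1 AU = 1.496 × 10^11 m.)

Convert to SI: rₚ = 0.2146 AU = 3.21042e+10 m; rₐ = 1.372 AU = 2.05251e+11 m.
e = (rₐ − rₚ) / (rₐ + rₚ).
e = (2.05251e+11 − 3.21042e+10) / (2.05251e+11 + 3.21042e+10) = 1.73147e+11 / 2.37355e+11 ≈ 0.7295.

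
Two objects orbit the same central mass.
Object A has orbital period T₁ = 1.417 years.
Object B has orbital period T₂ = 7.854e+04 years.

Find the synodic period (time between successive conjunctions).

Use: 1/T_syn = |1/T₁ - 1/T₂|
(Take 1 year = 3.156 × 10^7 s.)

Convert to SI: T₁ = 1.417 years = 4.47205e+07 s; T₂ = 7.854e+04 years = 2.47872e+12 s.
T_syn = |T₁ · T₂ / (T₁ − T₂)|.
T_syn = |4.47205e+07 · 2.47872e+12 / (4.47205e+07 − 2.47872e+12)| s ≈ 4.472e+07 s = 1.417 years.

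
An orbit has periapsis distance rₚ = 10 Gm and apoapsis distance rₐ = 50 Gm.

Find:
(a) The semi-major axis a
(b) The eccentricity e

Convert to SI: rₚ = 10 Gm = 1e+10 m; rₐ = 50 Gm = 5e+10 m.
(a) a = (rₚ + rₐ) / 2 = (1e+10 + 5e+10) / 2 ≈ 3e+10 m = 30 Gm.
(b) e = (rₐ − rₚ) / (rₐ + rₚ) = (5e+10 − 1e+10) / (5e+10 + 1e+10) ≈ 0.6667.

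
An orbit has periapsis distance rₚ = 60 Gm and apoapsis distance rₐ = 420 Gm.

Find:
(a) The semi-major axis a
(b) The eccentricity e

Convert to SI: rₚ = 60 Gm = 6e+10 m; rₐ = 420 Gm = 4.2e+11 m.
(a) a = (rₚ + rₐ) / 2 = (6e+10 + 4.2e+11) / 2 ≈ 2.4e+11 m = 240 Gm.
(b) e = (rₐ − rₚ) / (rₐ + rₚ) = (4.2e+11 − 6e+10) / (4.2e+11 + 6e+10) ≈ 0.75.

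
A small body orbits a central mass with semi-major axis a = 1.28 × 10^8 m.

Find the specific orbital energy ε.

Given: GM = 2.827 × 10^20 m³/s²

ε = −GM / (2a).
ε = −2.827e+20 / (2 · 1.28e+08) J/kg ≈ -1.104e+12 J/kg = -1104 GJ/kg.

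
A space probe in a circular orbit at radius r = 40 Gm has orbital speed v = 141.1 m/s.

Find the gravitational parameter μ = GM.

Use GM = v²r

Convert to SI: r = 40 Gm = 4e+10 m.
For a circular orbit v² = GM/r, so GM = v² · r.
GM = (141.1)² · 4e+10 m³/s² ≈ 7.964e+14 m³/s² = 7.964 × 10^14 m³/s².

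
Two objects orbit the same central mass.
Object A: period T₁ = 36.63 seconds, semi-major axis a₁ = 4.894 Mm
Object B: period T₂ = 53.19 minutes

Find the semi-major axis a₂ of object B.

Convert to SI: a₁ = 4.894 Mm = 4.894e+06 m; T₂ = 53.19 minutes = 3191.4 s.
Kepler's third law: (T₁/T₂)² = (a₁/a₂)³ ⇒ a₂ = a₁ · (T₂/T₁)^(2/3).
T₂/T₁ = 3191.4 / 36.63 = 87.1253.
a₂ = 4.894e+06 · (87.1253)^(2/3) m ≈ 9.618e+07 m = 96.18 Mm.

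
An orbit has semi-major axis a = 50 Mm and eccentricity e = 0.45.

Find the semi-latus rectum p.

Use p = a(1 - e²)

Convert to SI: a = 50 Mm = 5e+07 m.
p = a (1 − e²).
p = 5e+07 · (1 − (0.45)²) = 5e+07 · 0.7975 ≈ 3.988e+07 m = 39.88 Mm.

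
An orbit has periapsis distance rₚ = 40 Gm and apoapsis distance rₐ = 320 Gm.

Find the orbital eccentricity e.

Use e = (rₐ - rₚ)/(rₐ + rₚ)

Convert to SI: rₚ = 40 Gm = 4e+10 m; rₐ = 320 Gm = 3.2e+11 m.
e = (rₐ − rₚ) / (rₐ + rₚ).
e = (3.2e+11 − 4e+10) / (3.2e+11 + 4e+10) = 2.8e+11 / 3.6e+11 ≈ 0.7778.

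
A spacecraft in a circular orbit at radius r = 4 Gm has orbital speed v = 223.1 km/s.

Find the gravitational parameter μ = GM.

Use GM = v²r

Convert to SI: r = 4 Gm = 4e+09 m; v = 223.1 km/s = 223100 m/s.
For a circular orbit v² = GM/r, so GM = v² · r.
GM = (223100)² · 4e+09 m³/s² ≈ 1.991e+20 m³/s² = 1.991 × 10^20 m³/s².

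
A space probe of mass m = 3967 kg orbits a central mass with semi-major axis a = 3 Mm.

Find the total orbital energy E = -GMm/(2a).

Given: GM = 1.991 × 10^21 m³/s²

Convert to SI: a = 3 Mm = 3e+06 m.
E = −GMm / (2a).
E = −1.991e+21 · 3967 / (2 · 3e+06) J ≈ -1.316e+18 J = -1.316 EJ.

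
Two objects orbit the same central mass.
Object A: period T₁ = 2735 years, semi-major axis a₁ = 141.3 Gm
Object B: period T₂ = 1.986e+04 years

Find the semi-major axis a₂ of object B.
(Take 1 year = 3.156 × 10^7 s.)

Convert to SI: T₁ = 2735 years = 8.63166e+10 s; a₁ = 141.3 Gm = 1.413e+11 m; T₂ = 1.986e+04 years = 6.26782e+11 s.
Kepler's third law: (T₁/T₂)² = (a₁/a₂)³ ⇒ a₂ = a₁ · (T₂/T₁)^(2/3).
T₂/T₁ = 6.26782e+11 / 8.63166e+10 = 7.26143.
a₂ = 1.413e+11 · (7.26143)^(2/3) m ≈ 5.299e+11 m = 529.9 Gm.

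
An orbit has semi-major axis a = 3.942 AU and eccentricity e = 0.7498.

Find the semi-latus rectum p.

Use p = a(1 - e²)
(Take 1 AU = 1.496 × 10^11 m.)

Convert to SI: a = 3.942 AU = 5.89723e+11 m.
p = a (1 − e²).
p = 5.89723e+11 · (1 − (0.7498)²) = 5.89723e+11 · 0.4378 ≈ 2.582e+11 m = 1.726 AU.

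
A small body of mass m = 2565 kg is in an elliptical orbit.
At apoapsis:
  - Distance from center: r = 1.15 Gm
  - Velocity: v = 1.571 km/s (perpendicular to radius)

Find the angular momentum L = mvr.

Convert to SI: r = 1.15 Gm = 1.15e+09 m; v = 1.571 km/s = 1571 m/s.
Since v is perpendicular to r, L = m · v · r.
L = 2565 · 1571 · 1.15e+09 kg·m²/s ≈ 4.634e+15 kg·m²/s.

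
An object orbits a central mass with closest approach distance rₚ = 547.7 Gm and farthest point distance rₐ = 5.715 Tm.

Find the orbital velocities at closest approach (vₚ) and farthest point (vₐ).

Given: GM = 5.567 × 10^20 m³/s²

Convert to SI: rₚ = 547.7 Gm = 5.477e+11 m; rₐ = 5.715 Tm = 5.715e+12 m.
Use the vis-viva equation v² = GM(2/r − 1/a) with a = (rₚ + rₐ)/2 = (5.477e+11 + 5.715e+12)/2 = 3.13135e+12 m.
vₚ = √(GM · (2/rₚ − 1/a)) = √(5.567e+20 · (2/5.477e+11 − 1/3.13135e+12)) m/s ≈ 4.307e+04 m/s = 43.07 km/s.
vₐ = √(GM · (2/rₐ − 1/a)) = √(5.567e+20 · (2/5.715e+12 − 1/3.13135e+12)) m/s ≈ 4128 m/s = 4.128 km/s.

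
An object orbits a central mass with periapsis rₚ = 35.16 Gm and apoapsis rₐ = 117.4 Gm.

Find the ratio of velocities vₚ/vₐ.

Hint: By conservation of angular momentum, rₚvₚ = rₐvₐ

Convert to SI: rₚ = 35.16 Gm = 3.516e+10 m; rₐ = 117.4 Gm = 1.174e+11 m.
Conservation of angular momentum gives rₚvₚ = rₐvₐ, so vₚ/vₐ = rₐ/rₚ.
vₚ/vₐ = 1.174e+11 / 3.516e+10 ≈ 3.339.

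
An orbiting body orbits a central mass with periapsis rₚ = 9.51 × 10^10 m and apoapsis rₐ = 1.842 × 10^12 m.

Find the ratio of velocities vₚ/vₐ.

Conservation of angular momentum gives rₚvₚ = rₐvₐ, so vₚ/vₐ = rₐ/rₚ.
vₚ/vₐ = 1.842e+12 / 9.51e+10 ≈ 19.37.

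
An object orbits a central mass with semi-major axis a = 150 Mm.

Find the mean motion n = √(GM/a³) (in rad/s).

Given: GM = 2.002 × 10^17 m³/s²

Convert to SI: a = 150 Mm = 1.5e+08 m.
n = √(GM / a³).
n = √(2.002e+17 / (1.5e+08)³) rad/s ≈ 0.0002436 rad/s.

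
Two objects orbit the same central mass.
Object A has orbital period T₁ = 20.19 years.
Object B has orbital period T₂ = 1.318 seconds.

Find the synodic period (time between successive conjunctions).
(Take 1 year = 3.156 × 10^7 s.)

Convert to SI: T₁ = 20.19 years = 6.37196e+08 s.
T_syn = |T₁ · T₂ / (T₁ − T₂)|.
T_syn = |6.37196e+08 · 1.318 / (6.37196e+08 − 1.318)| s ≈ 1.318 s = 1.318 seconds.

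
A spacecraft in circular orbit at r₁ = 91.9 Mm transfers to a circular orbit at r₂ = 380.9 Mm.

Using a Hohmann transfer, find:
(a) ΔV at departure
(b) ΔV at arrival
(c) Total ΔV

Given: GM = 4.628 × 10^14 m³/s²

Convert to SI: r₁ = 91.9 Mm = 9.19e+07 m; r₂ = 380.9 Mm = 3.809e+08 m.
Transfer semi-major axis: a_t = (r₁ + r₂)/2 = (9.19e+07 + 3.809e+08)/2 = 2.364e+08 m.
Circular speeds: v₁ = √(GM/r₁) = 2244.08 m/s, v₂ = √(GM/r₂) = 1102.28 m/s.
Transfer speeds (vis-viva v² = GM(2/r − 1/a_t)): v₁ᵗ = 2848.53 m/s, v₂ᵗ = 687.267 m/s.
(a) ΔV₁ = |v₁ᵗ − v₁| ≈ 604.4 m/s = 604.4 m/s.
(b) ΔV₂ = |v₂ − v₂ᵗ| ≈ 415 m/s = 415 m/s.
(c) ΔV_total = ΔV₁ + ΔV₂ ≈ 1019 m/s = 1.019 km/s.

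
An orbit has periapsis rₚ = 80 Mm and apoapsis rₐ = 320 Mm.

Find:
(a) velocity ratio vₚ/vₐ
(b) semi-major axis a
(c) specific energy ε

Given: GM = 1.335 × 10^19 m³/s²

Convert to SI: rₚ = 80 Mm = 8e+07 m; rₐ = 320 Mm = 3.2e+08 m.
(a) Conservation of angular momentum (rₚvₚ = rₐvₐ) gives vₚ/vₐ = rₐ/rₚ = 3.2e+08/8e+07 ≈ 4
(b) a = (rₚ + rₐ)/2 = (8e+07 + 3.2e+08)/2 ≈ 2e+08 m
(c) With a = (rₚ + rₐ)/2 = 2e+08 m, ε = −GM/(2a) = −1.335e+19/(2 · 2e+08) J/kg ≈ -3.338e+10 J/kg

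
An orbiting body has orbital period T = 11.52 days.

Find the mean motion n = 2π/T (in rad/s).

Convert to SI: T = 11.52 days = 995328 s.
n = 2π / T.
n = 2π / 995328 s ≈ 6.313e-06 rad/s.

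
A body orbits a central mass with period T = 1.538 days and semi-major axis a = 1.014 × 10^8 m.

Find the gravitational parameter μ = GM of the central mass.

Convert to SI: T = 1.538 days = 132883 s.
GM = 4π² · a³ / T².
GM = 4π² · (1.014e+08)³ / (132883)² m³/s² ≈ 2.331e+15 m³/s² = 2.331 × 10^15 m³/s².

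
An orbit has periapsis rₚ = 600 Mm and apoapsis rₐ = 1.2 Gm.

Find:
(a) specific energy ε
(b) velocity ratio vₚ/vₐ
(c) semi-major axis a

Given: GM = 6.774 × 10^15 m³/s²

Convert to SI: rₚ = 600 Mm = 6e+08 m; rₐ = 1.2 Gm = 1.2e+09 m.
(a) With a = (rₚ + rₐ)/2 = 9e+08 m, ε = −GM/(2a) = −6.774e+15/(2 · 9e+08) J/kg ≈ -3.763e+06 J/kg
(b) Conservation of angular momentum (rₚvₚ = rₐvₐ) gives vₚ/vₐ = rₐ/rₚ = 1.2e+09/6e+08 ≈ 2
(c) a = (rₚ + rₐ)/2 = (6e+08 + 1.2e+09)/2 ≈ 9e+08 m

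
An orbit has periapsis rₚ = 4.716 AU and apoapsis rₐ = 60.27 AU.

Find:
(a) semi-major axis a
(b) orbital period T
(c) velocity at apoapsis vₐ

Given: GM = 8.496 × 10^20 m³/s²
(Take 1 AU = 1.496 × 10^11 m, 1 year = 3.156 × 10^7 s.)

Convert to SI: rₚ = 4.716 AU = 7.05514e+11 m; rₐ = 60.27 AU = 9.01639e+12 m.
(a) a = (rₚ + rₐ)/2 = (7.05514e+11 + 9.01639e+12)/2 ≈ 4.861e+12 m
(b) With a = (rₚ + rₐ)/2 = 4.86095e+12 m, T = 2π √(a³/GM) = 2π √((4.86095e+12)³/8.496e+20) s ≈ 2.31e+09 s
(c) With a = (rₚ + rₐ)/2 = 4.86095e+12 m, vₐ = √(GM (2/rₐ − 1/a)) = √(8.496e+20 · (2/9.01639e+12 − 1/4.86095e+12)) m/s ≈ 3698 m/s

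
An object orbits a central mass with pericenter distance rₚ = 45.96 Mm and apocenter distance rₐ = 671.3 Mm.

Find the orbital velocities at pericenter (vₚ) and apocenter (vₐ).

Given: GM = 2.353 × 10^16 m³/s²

Convert to SI: rₚ = 45.96 Mm = 4.596e+07 m; rₐ = 671.3 Mm = 6.713e+08 m.
Use the vis-viva equation v² = GM(2/r − 1/a) with a = (rₚ + rₐ)/2 = (4.596e+07 + 6.713e+08)/2 = 3.5863e+08 m.
vₚ = √(GM · (2/rₚ − 1/a)) = √(2.353e+16 · (2/4.596e+07 − 1/3.5863e+08)) m/s ≈ 3.096e+04 m/s = 30.96 km/s.
vₐ = √(GM · (2/rₐ − 1/a)) = √(2.353e+16 · (2/6.713e+08 − 1/3.5863e+08)) m/s ≈ 2119 m/s = 2.119 km/s.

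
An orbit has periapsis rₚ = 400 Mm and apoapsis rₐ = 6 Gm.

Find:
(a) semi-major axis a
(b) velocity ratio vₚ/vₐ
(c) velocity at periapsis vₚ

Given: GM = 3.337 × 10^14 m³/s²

Convert to SI: rₚ = 400 Mm = 4e+08 m; rₐ = 6 Gm = 6e+09 m.
(a) a = (rₚ + rₐ)/2 = (4e+08 + 6e+09)/2 ≈ 3.2e+09 m
(b) Conservation of angular momentum (rₚvₚ = rₐvₐ) gives vₚ/vₐ = rₐ/rₚ = 6e+09/4e+08 ≈ 15
(c) With a = (rₚ + rₐ)/2 = 3.2e+09 m, vₚ = √(GM (2/rₚ − 1/a)) = √(3.337e+14 · (2/4e+08 − 1/3.2e+09)) m/s ≈ 1251 m/s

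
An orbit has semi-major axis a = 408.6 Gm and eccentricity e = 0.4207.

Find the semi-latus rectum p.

Convert to SI: a = 408.6 Gm = 4.086e+11 m.
p = a (1 − e²).
p = 4.086e+11 · (1 − (0.4207)²) = 4.086e+11 · 0.823012 ≈ 3.363e+11 m = 336.3 Gm.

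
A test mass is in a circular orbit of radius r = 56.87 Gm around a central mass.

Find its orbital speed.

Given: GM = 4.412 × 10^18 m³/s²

Convert to SI: r = 56.87 Gm = 5.687e+10 m.
For a circular orbit, gravity supplies the centripetal force, so v = √(GM / r).
v = √(4.412e+18 / 5.687e+10) m/s ≈ 8808 m/s = 8.808 km/s.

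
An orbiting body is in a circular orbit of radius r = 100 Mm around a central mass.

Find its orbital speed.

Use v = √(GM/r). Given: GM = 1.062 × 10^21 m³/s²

Convert to SI: r = 100 Mm = 1e+08 m.
For a circular orbit, gravity supplies the centripetal force, so v = √(GM / r).
v = √(1.062e+21 / 1e+08) m/s ≈ 3.259e+06 m/s = 3259 km/s.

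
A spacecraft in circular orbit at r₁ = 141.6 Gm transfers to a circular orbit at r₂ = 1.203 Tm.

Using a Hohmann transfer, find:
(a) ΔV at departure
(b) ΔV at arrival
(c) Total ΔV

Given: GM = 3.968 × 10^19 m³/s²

Convert to SI: r₁ = 141.6 Gm = 1.416e+11 m; r₂ = 1.203 Tm = 1.203e+12 m.
Transfer semi-major axis: a_t = (r₁ + r₂)/2 = (1.416e+11 + 1.203e+12)/2 = 6.723e+11 m.
Circular speeds: v₁ = √(GM/r₁) = 16740 m/s, v₂ = √(GM/r₂) = 5743.19 m/s.
Transfer speeds (vis-viva v² = GM(2/r − 1/a_t)): v₁ᵗ = 22392.6 m/s, v₂ᵗ = 2635.74 m/s.
(a) ΔV₁ = |v₁ᵗ − v₁| ≈ 5653 m/s = 5.653 km/s.
(b) ΔV₂ = |v₂ − v₂ᵗ| ≈ 3107 m/s = 3.107 km/s.
(c) ΔV_total = ΔV₁ + ΔV₂ ≈ 8760 m/s = 8.76 km/s.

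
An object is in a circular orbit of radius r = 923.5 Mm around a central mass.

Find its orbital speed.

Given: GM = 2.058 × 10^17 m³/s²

Convert to SI: r = 923.5 Mm = 9.235e+08 m.
For a circular orbit, gravity supplies the centripetal force, so v = √(GM / r).
v = √(2.058e+17 / 9.235e+08) m/s ≈ 1.493e+04 m/s = 14.93 km/s.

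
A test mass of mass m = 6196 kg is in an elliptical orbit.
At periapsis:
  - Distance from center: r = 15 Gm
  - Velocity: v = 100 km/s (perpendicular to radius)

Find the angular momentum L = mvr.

Convert to SI: r = 15 Gm = 1.5e+10 m; v = 100 km/s = 100000 m/s.
Since v is perpendicular to r, L = m · v · r.
L = 6196 · 100000 · 1.5e+10 kg·m²/s ≈ 9.294e+18 kg·m²/s.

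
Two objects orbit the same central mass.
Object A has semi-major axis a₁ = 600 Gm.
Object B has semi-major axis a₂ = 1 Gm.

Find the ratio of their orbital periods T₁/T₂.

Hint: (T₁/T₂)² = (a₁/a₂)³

Convert to SI: a₁ = 600 Gm = 6e+11 m; a₂ = 1 Gm = 1e+09 m.
From Kepler's third law, (T₁/T₂)² = (a₁/a₂)³, so T₁/T₂ = (a₁/a₂)^(3/2).
a₁/a₂ = 6e+11 / 1e+09 = 600.
T₁/T₂ = (600)^(3/2) ≈ 1.47e+04.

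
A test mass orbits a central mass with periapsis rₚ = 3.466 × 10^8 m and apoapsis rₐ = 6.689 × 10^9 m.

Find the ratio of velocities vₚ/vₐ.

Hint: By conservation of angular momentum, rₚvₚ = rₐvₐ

Conservation of angular momentum gives rₚvₚ = rₐvₐ, so vₚ/vₐ = rₐ/rₚ.
vₚ/vₐ = 6.689e+09 / 3.466e+08 ≈ 19.3.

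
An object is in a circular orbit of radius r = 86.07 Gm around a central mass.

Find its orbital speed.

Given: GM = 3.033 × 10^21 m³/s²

Convert to SI: r = 86.07 Gm = 8.607e+10 m.
For a circular orbit, gravity supplies the centripetal force, so v = √(GM / r).
v = √(3.033e+21 / 8.607e+10) m/s ≈ 1.877e+05 m/s = 187.7 km/s.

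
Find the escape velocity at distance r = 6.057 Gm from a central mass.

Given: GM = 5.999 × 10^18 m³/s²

Convert to SI: r = 6.057 Gm = 6.057e+09 m.
Escape velocity comes from setting total energy to zero: ½v² − GM/r = 0 ⇒ v_esc = √(2GM / r).
v_esc = √(2 · 5.999e+18 / 6.057e+09) m/s ≈ 4.451e+04 m/s = 44.51 km/s.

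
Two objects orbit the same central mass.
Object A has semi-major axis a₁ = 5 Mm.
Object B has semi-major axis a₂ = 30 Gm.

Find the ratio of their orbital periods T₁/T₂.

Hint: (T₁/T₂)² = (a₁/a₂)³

Convert to SI: a₁ = 5 Mm = 5e+06 m; a₂ = 30 Gm = 3e+10 m.
From Kepler's third law, (T₁/T₂)² = (a₁/a₂)³, so T₁/T₂ = (a₁/a₂)^(3/2).
a₁/a₂ = 5e+06 / 3e+10 = 0.000166667.
T₁/T₂ = (0.000166667)^(3/2) ≈ 2.152e-06.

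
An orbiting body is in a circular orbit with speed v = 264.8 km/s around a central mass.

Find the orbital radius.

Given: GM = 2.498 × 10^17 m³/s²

Convert to SI: v = 264.8 km/s = 264800 m/s.
For a circular orbit, v² = GM / r, so r = GM / v².
r = 2.498e+17 / (264800)² m ≈ 3.563e+06 m = 3.563 × 10^6 m.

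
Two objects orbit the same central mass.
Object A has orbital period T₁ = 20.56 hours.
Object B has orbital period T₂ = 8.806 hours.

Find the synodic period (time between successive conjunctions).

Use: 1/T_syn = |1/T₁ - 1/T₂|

Convert to SI: T₁ = 20.56 hours = 74016 s; T₂ = 8.806 hours = 31701.6 s.
T_syn = |T₁ · T₂ / (T₁ − T₂)|.
T_syn = |74016 · 31701.6 / (74016 − 31701.6)| s ≈ 5.545e+04 s = 15.4 hours.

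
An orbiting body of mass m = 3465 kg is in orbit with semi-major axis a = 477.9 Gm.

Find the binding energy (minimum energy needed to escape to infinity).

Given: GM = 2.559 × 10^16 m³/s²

Convert to SI: a = 477.9 Gm = 4.779e+11 m.
Total orbital energy is E = −GMm/(2a); binding energy is E_bind = −E = GMm/(2a).
E_bind = 2.559e+16 · 3465 / (2 · 4.779e+11) J ≈ 9.277e+07 J = 92.77 MJ.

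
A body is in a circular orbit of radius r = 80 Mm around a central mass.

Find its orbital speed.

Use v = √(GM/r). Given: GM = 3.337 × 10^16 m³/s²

Convert to SI: r = 80 Mm = 8e+07 m.
For a circular orbit, gravity supplies the centripetal force, so v = √(GM / r).
v = √(3.337e+16 / 8e+07) m/s ≈ 2.042e+04 m/s = 20.42 km/s.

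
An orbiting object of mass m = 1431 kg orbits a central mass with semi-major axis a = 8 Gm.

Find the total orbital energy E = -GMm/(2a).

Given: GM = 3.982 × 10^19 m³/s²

Convert to SI: a = 8 Gm = 8e+09 m.
E = −GMm / (2a).
E = −3.982e+19 · 1431 / (2 · 8e+09) J ≈ -3.561e+12 J = -3.561 TJ.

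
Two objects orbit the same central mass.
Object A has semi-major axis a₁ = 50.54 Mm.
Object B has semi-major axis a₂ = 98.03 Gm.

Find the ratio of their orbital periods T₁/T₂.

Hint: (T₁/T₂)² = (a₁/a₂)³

Convert to SI: a₁ = 50.54 Mm = 5.054e+07 m; a₂ = 98.03 Gm = 9.803e+10 m.
From Kepler's third law, (T₁/T₂)² = (a₁/a₂)³, so T₁/T₂ = (a₁/a₂)^(3/2).
a₁/a₂ = 5.054e+07 / 9.803e+10 = 0.000515556.
T₁/T₂ = (0.000515556)^(3/2) ≈ 1.171e-05.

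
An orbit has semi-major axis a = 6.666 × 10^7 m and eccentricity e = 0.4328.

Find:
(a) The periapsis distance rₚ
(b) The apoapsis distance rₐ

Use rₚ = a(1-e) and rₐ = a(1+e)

(a) rₚ = a(1 − e) = 6.666e+07 · (1 − 0.4328) = 6.666e+07 · 0.5672 ≈ 3.781e+07 m = 3.781 × 10^7 m.
(b) rₐ = a(1 + e) = 6.666e+07 · (1 + 0.4328) = 6.666e+07 · 1.4328 ≈ 9.551e+07 m = 9.551 × 10^7 m.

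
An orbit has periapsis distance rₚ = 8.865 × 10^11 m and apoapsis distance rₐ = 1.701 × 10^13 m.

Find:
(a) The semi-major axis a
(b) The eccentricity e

(a) a = (rₚ + rₐ) / 2 = (8.865e+11 + 1.701e+13) / 2 ≈ 8.948e+12 m = 8.948 × 10^12 m.
(b) e = (rₐ − rₚ) / (rₐ + rₚ) = (1.701e+13 − 8.865e+11) / (1.701e+13 + 8.865e+11) ≈ 0.9009.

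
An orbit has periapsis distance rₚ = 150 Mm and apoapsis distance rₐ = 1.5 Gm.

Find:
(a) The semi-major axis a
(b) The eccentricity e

Convert to SI: rₚ = 150 Mm = 1.5e+08 m; rₐ = 1.5 Gm = 1.5e+09 m.
(a) a = (rₚ + rₐ) / 2 = (1.5e+08 + 1.5e+09) / 2 ≈ 8.25e+08 m = 825 Mm.
(b) e = (rₐ − rₚ) / (rₐ + rₚ) = (1.5e+09 − 1.5e+08) / (1.5e+09 + 1.5e+08) ≈ 0.8182.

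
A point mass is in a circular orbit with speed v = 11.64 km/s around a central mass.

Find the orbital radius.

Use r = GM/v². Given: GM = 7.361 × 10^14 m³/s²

Convert to SI: v = 11.64 km/s = 11640 m/s.
For a circular orbit, v² = GM / r, so r = GM / v².
r = 7.361e+14 / (11640)² m ≈ 5.433e+06 m = 5.433 Mm.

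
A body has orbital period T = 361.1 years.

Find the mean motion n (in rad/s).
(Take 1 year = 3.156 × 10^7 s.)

Convert to SI: T = 361.1 years = 1.13963e+10 s.
n = 2π / T.
n = 2π / 1.13963e+10 s ≈ 5.513e-10 rad/s.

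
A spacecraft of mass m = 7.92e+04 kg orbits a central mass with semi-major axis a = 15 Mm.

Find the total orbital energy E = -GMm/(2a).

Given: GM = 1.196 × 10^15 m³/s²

Convert to SI: a = 15 Mm = 1.5e+07 m.
E = −GMm / (2a).
E = −1.196e+15 · 7.92e+04 / (2 · 1.5e+07) J ≈ -3.157e+12 J = -3.157 TJ.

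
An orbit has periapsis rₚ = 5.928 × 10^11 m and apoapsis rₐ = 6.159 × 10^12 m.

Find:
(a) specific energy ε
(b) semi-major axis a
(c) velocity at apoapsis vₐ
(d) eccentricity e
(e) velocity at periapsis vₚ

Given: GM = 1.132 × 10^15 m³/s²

(a) With a = (rₚ + rₐ)/2 = 3.3759e+12 m, ε = −GM/(2a) = −1.132e+15/(2 · 3.3759e+12) J/kg ≈ -167.7 J/kg
(b) a = (rₚ + rₐ)/2 = (5.928e+11 + 6.159e+12)/2 ≈ 3.376e+12 m
(c) With a = (rₚ + rₐ)/2 = 3.3759e+12 m, vₐ = √(GM (2/rₐ − 1/a)) = √(1.132e+15 · (2/6.159e+12 − 1/3.3759e+12)) m/s ≈ 5.681 m/s
(d) e = (rₐ − rₚ)/(rₐ + rₚ) = (6.159e+12 − 5.928e+11)/(6.159e+12 + 5.928e+11) ≈ 0.8244
(e) With a = (rₚ + rₐ)/2 = 3.3759e+12 m, vₚ = √(GM (2/rₚ − 1/a)) = √(1.132e+15 · (2/5.928e+11 − 1/3.3759e+12)) m/s ≈ 59.02 m/s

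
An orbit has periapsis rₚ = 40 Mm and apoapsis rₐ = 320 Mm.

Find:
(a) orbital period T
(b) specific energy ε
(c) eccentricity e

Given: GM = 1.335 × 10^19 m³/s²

Convert to SI: rₚ = 40 Mm = 4e+07 m; rₐ = 320 Mm = 3.2e+08 m.
(a) With a = (rₚ + rₐ)/2 = 1.8e+08 m, T = 2π √(a³/GM) = 2π √((1.8e+08)³/1.335e+19) s ≈ 4153 s
(b) With a = (rₚ + rₐ)/2 = 1.8e+08 m, ε = −GM/(2a) = −1.335e+19/(2 · 1.8e+08) J/kg ≈ -3.708e+10 J/kg
(c) e = (rₐ − rₚ)/(rₐ + rₚ) = (3.2e+08 − 4e+07)/(3.2e+08 + 4e+07) ≈ 0.7778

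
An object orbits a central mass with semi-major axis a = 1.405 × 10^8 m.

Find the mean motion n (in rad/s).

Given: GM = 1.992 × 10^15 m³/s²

n = √(GM / a³).
n = √(1.992e+15 / (1.405e+08)³) rad/s ≈ 2.68e-05 rad/s.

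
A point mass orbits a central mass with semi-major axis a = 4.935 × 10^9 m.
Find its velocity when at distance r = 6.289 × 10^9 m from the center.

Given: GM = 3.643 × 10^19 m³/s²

Vis-viva: v = √(GM · (2/r − 1/a)).
2/r − 1/a = 2/6.289e+09 − 1/4.935e+09 = 1.15381e-10 m⁻¹.
v = √(3.643e+19 · 1.15381e-10) m/s ≈ 6.483e+04 m/s = 64.83 km/s.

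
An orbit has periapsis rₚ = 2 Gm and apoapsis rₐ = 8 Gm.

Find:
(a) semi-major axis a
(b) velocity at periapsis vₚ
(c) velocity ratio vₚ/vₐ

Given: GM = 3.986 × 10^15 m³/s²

Convert to SI: rₚ = 2 Gm = 2e+09 m; rₐ = 8 Gm = 8e+09 m.
(a) a = (rₚ + rₐ)/2 = (2e+09 + 8e+09)/2 ≈ 5e+09 m
(b) With a = (rₚ + rₐ)/2 = 5e+09 m, vₚ = √(GM (2/rₚ − 1/a)) = √(3.986e+15 · (2/2e+09 − 1/5e+09)) m/s ≈ 1786 m/s
(c) Conservation of angular momentum (rₚvₚ = rₐvₐ) gives vₚ/vₐ = rₐ/rₚ = 8e+09/2e+09 ≈ 4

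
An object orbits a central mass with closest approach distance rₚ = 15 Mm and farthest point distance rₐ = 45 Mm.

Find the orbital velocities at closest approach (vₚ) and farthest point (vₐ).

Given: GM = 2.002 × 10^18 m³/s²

Convert to SI: rₚ = 15 Mm = 1.5e+07 m; rₐ = 45 Mm = 4.5e+07 m.
Use the vis-viva equation v² = GM(2/r − 1/a) with a = (rₚ + rₐ)/2 = (1.5e+07 + 4.5e+07)/2 = 3e+07 m.
vₚ = √(GM · (2/rₚ − 1/a)) = √(2.002e+18 · (2/1.5e+07 − 1/3e+07)) m/s ≈ 4.474e+05 m/s = 447.4 km/s.
vₐ = √(GM · (2/rₐ − 1/a)) = √(2.002e+18 · (2/4.5e+07 − 1/3e+07)) m/s ≈ 1.491e+05 m/s = 149.1 km/s.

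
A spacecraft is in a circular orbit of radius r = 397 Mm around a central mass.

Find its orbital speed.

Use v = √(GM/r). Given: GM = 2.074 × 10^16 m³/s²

Convert to SI: r = 397 Mm = 3.97e+08 m.
For a circular orbit, gravity supplies the centripetal force, so v = √(GM / r).
v = √(2.074e+16 / 3.97e+08) m/s ≈ 7228 m/s = 7.228 km/s.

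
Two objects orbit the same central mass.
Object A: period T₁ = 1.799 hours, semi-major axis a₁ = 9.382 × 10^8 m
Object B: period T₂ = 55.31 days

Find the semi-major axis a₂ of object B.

Convert to SI: T₁ = 1.799 hours = 6476.4 s; T₂ = 55.31 days = 4.77878e+06 s.
Kepler's third law: (T₁/T₂)² = (a₁/a₂)³ ⇒ a₂ = a₁ · (T₂/T₁)^(2/3).
T₂/T₁ = 4.77878e+06 / 6476.4 = 737.877.
a₂ = 9.382e+08 · (737.877)^(2/3) m ≈ 7.661e+10 m = 7.661 × 10^10 m.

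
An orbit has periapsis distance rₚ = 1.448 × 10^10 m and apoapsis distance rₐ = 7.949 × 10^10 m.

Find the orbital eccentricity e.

e = (rₐ − rₚ) / (rₐ + rₚ).
e = (7.949e+10 − 1.448e+10) / (7.949e+10 + 1.448e+10) = 6.501e+10 / 9.397e+10 ≈ 0.6918.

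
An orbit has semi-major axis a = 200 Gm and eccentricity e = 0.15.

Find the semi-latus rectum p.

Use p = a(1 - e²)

Convert to SI: a = 200 Gm = 2e+11 m.
p = a (1 − e²).
p = 2e+11 · (1 − (0.15)²) = 2e+11 · 0.9775 ≈ 1.955e+11 m = 195.5 Gm.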